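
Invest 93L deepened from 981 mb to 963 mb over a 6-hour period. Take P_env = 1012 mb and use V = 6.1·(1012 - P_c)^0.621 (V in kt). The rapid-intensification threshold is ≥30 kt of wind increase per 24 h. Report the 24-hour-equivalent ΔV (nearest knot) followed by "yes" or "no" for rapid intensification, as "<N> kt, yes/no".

68 kt, yes

V₁: ΔP = 31, V ≈ 6.1 × 31^0.621 ≈ 51.46 kt.
V₂: ΔP = 49, V ≈ 6.1 × 49^0.621 ≈ 68.38 kt.
ΔV over 6 h = 16.92 kt → 24 h equivalent = 16.92 × 24/6 ≈ 67.68 kt.
68 kt ≥ 30 kt ⇒ rapid intensification.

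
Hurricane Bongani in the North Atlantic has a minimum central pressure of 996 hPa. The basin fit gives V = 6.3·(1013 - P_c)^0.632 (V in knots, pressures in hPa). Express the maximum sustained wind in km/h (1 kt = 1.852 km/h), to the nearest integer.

70 km/h

ΔP = 1013 − 996 = 17 hPa.
V ≈ 6.3 × 17^0.632 = 6.3 × 5.993 ≈ 37.756 kt.
37.756 × 1.852 ≈ 69.92 km/h → 70 km/h.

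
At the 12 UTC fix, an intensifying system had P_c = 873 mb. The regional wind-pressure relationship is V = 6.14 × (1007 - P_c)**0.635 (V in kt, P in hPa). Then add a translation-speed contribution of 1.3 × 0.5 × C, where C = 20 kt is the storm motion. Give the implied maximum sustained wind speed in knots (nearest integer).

151 kt

ΔP = 1007 − 873 = 134 mb.
134^0.635 ≈ 22.424.
V ≈ 6.14 × 22.424 ≈ 137.7 kt.
Translation term: 1.3 × 0.5 × 20 = 13 kt.
Corrected V ≈ 150.7 kt → 151 kt.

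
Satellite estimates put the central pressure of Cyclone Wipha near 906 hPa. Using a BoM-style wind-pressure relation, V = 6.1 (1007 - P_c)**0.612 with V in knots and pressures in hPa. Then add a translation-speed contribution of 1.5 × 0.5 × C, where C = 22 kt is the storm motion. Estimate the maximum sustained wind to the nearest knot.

119 kt

ΔP = 1007 − 906 = 101 hPa.
101^0.612 ≈ 16.852.
V ≈ 6.1 × 16.852 ≈ 102.8 kt.
Translation term: 1.5 × 0.5 × 22 = 16.5 kt.
Corrected V ≈ 119.3 kt → 119 kt.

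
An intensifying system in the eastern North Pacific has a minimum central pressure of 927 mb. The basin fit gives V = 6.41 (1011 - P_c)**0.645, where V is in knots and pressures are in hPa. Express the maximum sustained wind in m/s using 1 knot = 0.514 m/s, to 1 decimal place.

ΔP = 1011 − 927 = 84 mb.
V ≈ 6.41 × 84^0.645 = 6.41 × 17.424 ≈ 111.691 kt.
111.691 × 0.514 ≈ 57.41 m/s → 57.4 m/s.

57.4 m/s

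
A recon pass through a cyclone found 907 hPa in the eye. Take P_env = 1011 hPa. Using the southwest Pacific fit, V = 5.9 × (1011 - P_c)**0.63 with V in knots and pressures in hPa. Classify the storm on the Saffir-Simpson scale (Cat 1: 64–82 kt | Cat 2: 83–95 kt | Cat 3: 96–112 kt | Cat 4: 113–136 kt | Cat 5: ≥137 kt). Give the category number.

ΔP = 1011 − 907 = 104 hPa.
V ≈ 5.9 × 104^0.63 = 5.9 × 18.65 ≈ 110 kt.
110 kt falls in the Category 3 band.

3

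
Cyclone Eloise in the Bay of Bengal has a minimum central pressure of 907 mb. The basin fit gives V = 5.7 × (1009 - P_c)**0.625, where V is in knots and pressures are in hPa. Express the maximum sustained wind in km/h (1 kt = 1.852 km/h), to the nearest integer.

ΔP = 1009 − 907 = 102 mb.
V ≈ 5.7 × 102^0.625 = 5.7 × 18.004 ≈ 102.624 kt.
102.624 × 1.852 ≈ 190.06 km/h → 190 km/h.

190 km/h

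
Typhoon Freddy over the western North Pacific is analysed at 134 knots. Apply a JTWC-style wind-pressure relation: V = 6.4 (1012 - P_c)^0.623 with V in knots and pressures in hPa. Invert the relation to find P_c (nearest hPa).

ΔP = (V / 6.4)^(1/0.623) = (134/6.4)^1.605.
134/6.4 = 20.938; 20.938^1.605 ≈ 131.91 hPa.
P_c = 1012 − 131.91 = 880.09 ≈ 880 hPa.

880 hPa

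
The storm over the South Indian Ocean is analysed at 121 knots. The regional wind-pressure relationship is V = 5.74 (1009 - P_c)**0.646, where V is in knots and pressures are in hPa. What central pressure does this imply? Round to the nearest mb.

ΔP = (V / 5.74)^(1/0.646) = (121/5.74)^1.548.
121/5.74 = 21.080; 21.080^1.548 ≈ 112.03 mb.
P_c = 1009 − 112.03 = 896.97 ≈ 897 mb.

897 mb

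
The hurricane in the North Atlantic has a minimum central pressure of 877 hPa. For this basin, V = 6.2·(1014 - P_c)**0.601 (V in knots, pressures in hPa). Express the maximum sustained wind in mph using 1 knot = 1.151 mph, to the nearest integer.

ΔP = 1014 − 877 = 137 hPa.
V ≈ 6.2 × 137^0.601 = 6.2 × 19.238 ≈ 119.278 kt.
119.278 × 1.151 ≈ 137.29 mph → 137 mph.

137 mph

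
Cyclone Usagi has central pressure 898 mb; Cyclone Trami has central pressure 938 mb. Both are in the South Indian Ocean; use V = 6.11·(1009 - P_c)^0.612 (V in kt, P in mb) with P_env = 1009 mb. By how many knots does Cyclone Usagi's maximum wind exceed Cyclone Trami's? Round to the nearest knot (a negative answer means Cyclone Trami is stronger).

Cyclone Usagi: ΔP = 111; V ≈ 6.11 × 111^0.612 ≈ 109.09 kt.
Cyclone Trami: ΔP = 71; V ≈ 6.11 × 71^0.612 ≈ 82.99 kt.
Difference ≈ 109.09 − 82.99 = 26.10 → 26 kt.

26 kt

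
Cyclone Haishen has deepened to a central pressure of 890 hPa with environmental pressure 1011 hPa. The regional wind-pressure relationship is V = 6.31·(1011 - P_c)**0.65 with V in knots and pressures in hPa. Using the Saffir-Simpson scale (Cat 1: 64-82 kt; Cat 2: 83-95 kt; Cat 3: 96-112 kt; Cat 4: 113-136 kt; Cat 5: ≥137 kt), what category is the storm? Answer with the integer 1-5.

ΔP = 1011 − 890 = 121 hPa.
V ≈ 6.31 × 121^0.65 = 6.31 × 22.58 ≈ 143 kt.
143 kt falls in the Category 5 band.

5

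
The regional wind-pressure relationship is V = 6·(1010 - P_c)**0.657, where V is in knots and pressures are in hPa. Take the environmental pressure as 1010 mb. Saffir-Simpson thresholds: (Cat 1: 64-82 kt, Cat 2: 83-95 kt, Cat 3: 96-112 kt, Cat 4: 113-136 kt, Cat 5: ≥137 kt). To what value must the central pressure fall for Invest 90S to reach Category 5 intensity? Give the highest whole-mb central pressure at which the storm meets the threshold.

Category 5 begins at V = 137 kt.
Required ΔP = (137/6)^(1/0.657) = 22.833^1.522 ≈ 116.91 mb.
P_c ≤ 1010 − 116.91 = 893.09, so the highest integer P_c is 893 mb.

893 mb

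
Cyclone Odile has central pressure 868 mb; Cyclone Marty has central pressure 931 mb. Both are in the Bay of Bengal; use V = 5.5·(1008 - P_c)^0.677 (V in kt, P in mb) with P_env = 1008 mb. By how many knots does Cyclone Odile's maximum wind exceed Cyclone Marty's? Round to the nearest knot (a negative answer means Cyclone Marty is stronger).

52 kt

Cyclone Odile: ΔP = 140; V ≈ 5.5 × 140^0.677 ≈ 156.06 kt.
Cyclone Marty: ΔP = 77; V ≈ 5.5 × 77^0.677 ≈ 104.12 kt.
Difference ≈ 156.06 − 104.12 = 51.94 → 52 kt.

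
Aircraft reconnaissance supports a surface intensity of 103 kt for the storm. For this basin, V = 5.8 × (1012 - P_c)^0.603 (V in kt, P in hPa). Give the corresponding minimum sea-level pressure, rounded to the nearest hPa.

894 hPa

ΔP = (V / 5.8)^(1/0.603) = (103/5.8)^1.658.
103/5.8 = 17.759; 17.759^1.658 ≈ 118.03 hPa.
P_c = 1012 − 118.03 = 893.97 ≈ 894 hPa.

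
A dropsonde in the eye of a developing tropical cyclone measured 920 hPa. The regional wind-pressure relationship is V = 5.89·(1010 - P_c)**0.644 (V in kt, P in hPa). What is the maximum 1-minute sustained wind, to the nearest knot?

107 kt

ΔP = 1010 − 920 = 90 hPa.
90^0.644 ≈ 18.136.
V ≈ 5.89 × 18.136 ≈ 106.8 kt.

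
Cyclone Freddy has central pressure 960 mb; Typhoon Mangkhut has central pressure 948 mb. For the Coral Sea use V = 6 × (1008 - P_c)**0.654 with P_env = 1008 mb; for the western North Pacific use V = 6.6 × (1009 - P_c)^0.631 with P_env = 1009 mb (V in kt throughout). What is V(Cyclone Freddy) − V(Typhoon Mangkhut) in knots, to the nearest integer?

-13 kt

Cyclone Freddy: ΔP = 48; V ≈ 6 × 48^0.654 ≈ 75.45 kt.
Typhoon Mangkhut: ΔP = 61; V ≈ 6.6 × 61^0.631 ≈ 88.33 kt.
Difference ≈ 75.45 − 88.33 = -12.88 → -13 kt.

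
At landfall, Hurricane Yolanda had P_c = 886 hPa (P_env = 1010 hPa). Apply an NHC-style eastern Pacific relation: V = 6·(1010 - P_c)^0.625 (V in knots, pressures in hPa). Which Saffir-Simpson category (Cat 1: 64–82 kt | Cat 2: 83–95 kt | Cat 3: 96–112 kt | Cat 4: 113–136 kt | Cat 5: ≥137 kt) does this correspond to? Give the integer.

ΔP = 1010 − 886 = 124 hPa.
V ≈ 6 × 124^0.625 = 6 × 20.34 ≈ 122 kt.
122 kt falls in the Category 4 band.

4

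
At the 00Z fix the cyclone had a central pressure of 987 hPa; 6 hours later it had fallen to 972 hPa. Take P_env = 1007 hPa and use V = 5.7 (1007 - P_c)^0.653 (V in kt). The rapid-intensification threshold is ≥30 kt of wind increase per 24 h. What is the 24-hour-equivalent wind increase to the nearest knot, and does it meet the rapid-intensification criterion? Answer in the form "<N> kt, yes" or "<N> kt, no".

71 kt, yes

V₁: ΔP = 20, V ≈ 5.7 × 20^0.653 ≈ 40.31 kt.
V₂: ΔP = 35, V ≈ 5.7 × 35^0.653 ≈ 58.10 kt.
ΔV over 6 h = 17.79 kt → 24 h equivalent = 17.79 × 24/6 ≈ 71.16 kt.
71 kt ≥ 30 kt ⇒ rapid intensification.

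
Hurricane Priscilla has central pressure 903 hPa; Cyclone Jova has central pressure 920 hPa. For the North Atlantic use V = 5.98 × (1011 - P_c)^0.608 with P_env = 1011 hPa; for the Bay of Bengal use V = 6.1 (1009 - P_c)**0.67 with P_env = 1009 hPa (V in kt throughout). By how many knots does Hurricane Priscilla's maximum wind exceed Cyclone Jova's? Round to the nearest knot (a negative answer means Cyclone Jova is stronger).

Hurricane Priscilla: ΔP = 108; V ≈ 5.98 × 108^0.608 ≈ 103.04 kt.
Cyclone Jova: ΔP = 89; V ≈ 6.1 × 89^0.67 ≈ 123.43 kt.
Difference ≈ 103.04 − 123.43 = -20.39 → -20 kt.

-20 kt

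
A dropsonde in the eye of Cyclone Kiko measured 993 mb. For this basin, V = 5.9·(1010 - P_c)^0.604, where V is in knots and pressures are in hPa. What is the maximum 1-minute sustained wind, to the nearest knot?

33 kt

ΔP = 1010 − 993 = 17 mb.
17^0.604 ≈ 5.536.
V ≈ 5.9 × 5.536 ≈ 32.7 kt.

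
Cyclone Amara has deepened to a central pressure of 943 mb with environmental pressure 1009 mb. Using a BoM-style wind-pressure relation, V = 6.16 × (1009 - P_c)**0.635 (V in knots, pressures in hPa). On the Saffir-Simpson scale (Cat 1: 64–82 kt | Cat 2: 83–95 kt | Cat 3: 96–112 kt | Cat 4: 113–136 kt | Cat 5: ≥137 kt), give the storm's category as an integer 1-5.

2

ΔP = 1009 − 943 = 66 mb.
V ≈ 6.16 × 66^0.635 = 6.16 × 14.30 ≈ 88 kt.
88 kt falls in the Category 2 band.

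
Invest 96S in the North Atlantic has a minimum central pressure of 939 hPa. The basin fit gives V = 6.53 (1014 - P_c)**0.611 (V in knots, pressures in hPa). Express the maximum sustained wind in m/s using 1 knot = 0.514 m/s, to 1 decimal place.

ΔP = 1014 − 939 = 75 hPa.
V ≈ 6.53 × 75^0.611 = 6.53 × 13.985 ≈ 91.322 kt.
91.322 × 0.514 ≈ 46.94 m/s → 46.9 m/s.

46.9 m/s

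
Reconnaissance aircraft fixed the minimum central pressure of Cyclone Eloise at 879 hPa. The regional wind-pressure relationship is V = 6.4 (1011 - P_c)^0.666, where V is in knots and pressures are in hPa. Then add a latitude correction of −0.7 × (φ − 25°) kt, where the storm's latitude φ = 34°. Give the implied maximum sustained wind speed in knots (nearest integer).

ΔP = 1011 − 879 = 132 hPa.
132^0.666 ≈ 25.841.
V ≈ 6.4 × 25.841 ≈ 165.4 kt.
Latitude correction: −0.7 × (34 − 25) = -6.3 kt.
Corrected V ≈ 159.1 kt → 159 kt.

159 kt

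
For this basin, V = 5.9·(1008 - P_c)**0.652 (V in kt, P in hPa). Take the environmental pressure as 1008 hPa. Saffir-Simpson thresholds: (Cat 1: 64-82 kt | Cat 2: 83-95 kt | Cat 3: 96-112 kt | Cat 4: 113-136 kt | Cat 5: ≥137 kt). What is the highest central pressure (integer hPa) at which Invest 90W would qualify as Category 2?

Category 2 begins at V = 83 kt.
Required ΔP = (83/5.9)^(1/0.652) = 14.068^1.534 ≈ 57.69 hPa.
P_c ≤ 1008 − 57.69 = 950.31, so the highest integer P_c is 950 hPa.

950 hPa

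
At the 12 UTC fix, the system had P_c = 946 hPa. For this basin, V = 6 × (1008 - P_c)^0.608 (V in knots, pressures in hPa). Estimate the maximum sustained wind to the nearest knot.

74 kt

ΔP = 1008 − 946 = 62 hPa.
62^0.608 ≈ 12.296.
V ≈ 6 × 12.296 ≈ 73.8 kt.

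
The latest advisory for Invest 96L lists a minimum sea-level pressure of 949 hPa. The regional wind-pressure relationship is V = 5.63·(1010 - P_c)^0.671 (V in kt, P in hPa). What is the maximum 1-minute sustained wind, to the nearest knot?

ΔP = 1010 − 949 = 61 hPa.
61^0.671 ≈ 15.775.
V ≈ 5.63 × 15.775 ≈ 88.8 kt.

89 kt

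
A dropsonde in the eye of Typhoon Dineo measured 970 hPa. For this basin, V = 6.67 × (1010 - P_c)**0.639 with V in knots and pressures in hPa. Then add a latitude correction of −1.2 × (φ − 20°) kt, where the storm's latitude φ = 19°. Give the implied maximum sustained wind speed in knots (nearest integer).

ΔP = 1010 − 970 = 40 hPa.
40^0.639 ≈ 10.561.
V ≈ 6.67 × 10.561 ≈ 70.4 kt.
Latitude correction: −1.2 × (19 − 20) = 1.2 kt.
Corrected V ≈ 71.6 kt → 72 kt.

72 kt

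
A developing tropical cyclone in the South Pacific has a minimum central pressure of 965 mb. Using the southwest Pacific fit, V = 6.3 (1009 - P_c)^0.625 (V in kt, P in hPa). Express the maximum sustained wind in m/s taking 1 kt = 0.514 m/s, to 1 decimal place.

34.5 m/s

ΔP = 1009 − 965 = 44 mb.
V ≈ 6.3 × 44^0.625 = 6.3 × 10.645 ≈ 67.065 kt.
67.065 × 0.514 ≈ 34.47 m/s → 34.5 m/s.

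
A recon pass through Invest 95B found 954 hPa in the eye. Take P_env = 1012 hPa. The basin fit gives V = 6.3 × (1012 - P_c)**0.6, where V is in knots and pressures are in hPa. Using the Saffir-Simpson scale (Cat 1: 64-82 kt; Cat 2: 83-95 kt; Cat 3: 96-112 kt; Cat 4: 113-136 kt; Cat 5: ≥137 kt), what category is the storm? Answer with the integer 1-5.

1

ΔP = 1012 − 954 = 58 hPa.
V ≈ 6.3 × 58^0.6 = 6.3 × 11.43 ≈ 72 kt.
72 kt falls in the Category 1 band.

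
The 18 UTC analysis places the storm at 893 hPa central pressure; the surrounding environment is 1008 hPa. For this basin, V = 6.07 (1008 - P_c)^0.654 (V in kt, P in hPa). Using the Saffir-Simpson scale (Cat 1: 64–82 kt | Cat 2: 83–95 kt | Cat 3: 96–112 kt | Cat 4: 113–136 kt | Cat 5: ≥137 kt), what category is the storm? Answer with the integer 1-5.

ΔP = 1008 − 893 = 115 hPa.
V ≈ 6.07 × 115^0.654 = 6.07 × 22.27 ≈ 135 kt.
135 kt falls in the Category 4 band.

4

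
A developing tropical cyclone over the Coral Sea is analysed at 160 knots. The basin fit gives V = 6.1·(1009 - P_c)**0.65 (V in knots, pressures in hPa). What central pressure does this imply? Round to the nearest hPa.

857 hPa

ΔP = (V / 6.1)^(1/0.65) = (160/6.1)^1.538.
160/6.1 = 26.230; 26.230^1.538 ≈ 152.32 hPa.
P_c = 1009 − 152.32 = 856.68 ≈ 857 hPa.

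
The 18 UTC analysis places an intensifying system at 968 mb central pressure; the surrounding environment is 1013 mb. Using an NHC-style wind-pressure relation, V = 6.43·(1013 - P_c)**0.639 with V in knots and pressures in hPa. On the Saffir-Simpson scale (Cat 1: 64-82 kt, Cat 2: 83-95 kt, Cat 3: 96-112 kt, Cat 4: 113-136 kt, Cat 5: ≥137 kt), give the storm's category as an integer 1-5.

ΔP = 1013 − 968 = 45 mb.
V ≈ 6.43 × 45^0.639 = 6.43 × 11.39 ≈ 73 kt.
73 kt falls in the Category 1 band.

1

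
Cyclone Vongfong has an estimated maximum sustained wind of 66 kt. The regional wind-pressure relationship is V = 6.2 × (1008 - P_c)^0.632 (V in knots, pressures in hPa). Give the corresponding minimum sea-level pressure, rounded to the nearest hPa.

ΔP = (V / 6.2)^(1/0.632) = (66/6.2)^1.582.
66/6.2 = 10.645; 10.645^1.582 ≈ 42.19 hPa.
P_c = 1008 − 42.19 = 965.81 ≈ 966 hPa.

966 hPa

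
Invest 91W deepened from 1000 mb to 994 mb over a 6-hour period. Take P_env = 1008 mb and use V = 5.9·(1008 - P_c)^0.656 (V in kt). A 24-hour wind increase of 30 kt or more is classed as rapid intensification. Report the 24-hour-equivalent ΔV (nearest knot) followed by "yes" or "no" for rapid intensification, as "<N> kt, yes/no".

41 kt, yes

V₁: ΔP = 8, V ≈ 5.9 × 8^0.656 ≈ 23.08 kt.
V₂: ΔP = 14, V ≈ 5.9 × 14^0.656 ≈ 33.32 kt.
ΔV over 6 h = 10.24 kt → 24 h equivalent = 10.24 × 24/6 ≈ 40.96 kt.
41 kt ≥ 30 kt ⇒ rapid intensification.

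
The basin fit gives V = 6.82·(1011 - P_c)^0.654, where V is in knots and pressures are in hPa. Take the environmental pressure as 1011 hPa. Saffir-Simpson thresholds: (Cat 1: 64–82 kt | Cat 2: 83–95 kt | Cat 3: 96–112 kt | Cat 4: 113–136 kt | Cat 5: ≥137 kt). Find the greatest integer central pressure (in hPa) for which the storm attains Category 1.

980 hPa

Category 1 begins at V = 64 kt.
Required ΔP = (64/6.82)^(1/0.654) = 9.384^1.529 ≈ 30.68 hPa.
P_c ≤ 1011 − 30.68 = 980.32, so the highest integer P_c is 980 hPa.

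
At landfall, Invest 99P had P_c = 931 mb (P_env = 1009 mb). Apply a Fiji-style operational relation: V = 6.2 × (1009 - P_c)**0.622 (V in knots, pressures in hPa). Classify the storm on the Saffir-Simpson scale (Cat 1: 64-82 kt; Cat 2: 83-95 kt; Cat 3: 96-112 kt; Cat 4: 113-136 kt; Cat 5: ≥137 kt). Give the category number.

ΔP = 1009 − 931 = 78 mb.
V ≈ 6.2 × 78^0.622 = 6.2 × 15.03 ≈ 93 kt.
93 kt falls in the Category 2 band.

2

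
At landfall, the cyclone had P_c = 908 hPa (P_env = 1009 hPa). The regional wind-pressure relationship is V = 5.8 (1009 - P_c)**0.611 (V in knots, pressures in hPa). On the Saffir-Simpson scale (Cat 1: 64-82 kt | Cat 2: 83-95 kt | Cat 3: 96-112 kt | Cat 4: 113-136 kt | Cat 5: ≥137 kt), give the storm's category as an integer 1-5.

3

ΔP = 1009 − 908 = 101 hPa.
V ≈ 5.8 × 101^0.611 = 5.8 × 16.77 ≈ 97 kt.
97 kt falls in the Category 3 band.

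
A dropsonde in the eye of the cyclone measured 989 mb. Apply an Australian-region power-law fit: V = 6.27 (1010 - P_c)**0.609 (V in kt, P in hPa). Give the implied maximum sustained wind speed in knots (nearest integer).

ΔP = 1010 − 989 = 21 mb.
21^0.609 ≈ 6.386.
V ≈ 6.27 × 6.386 ≈ 40.0 kt.

40 kt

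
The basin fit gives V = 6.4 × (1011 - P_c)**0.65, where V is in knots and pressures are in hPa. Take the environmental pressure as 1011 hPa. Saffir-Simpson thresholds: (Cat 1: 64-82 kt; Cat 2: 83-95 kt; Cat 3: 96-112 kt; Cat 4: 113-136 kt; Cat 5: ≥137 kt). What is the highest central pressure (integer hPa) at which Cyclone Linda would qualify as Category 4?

928 hPa

Category 4 begins at V = 113 kt.
Required ΔP = (113/6.4)^(1/0.65) = 17.656^1.538 ≈ 82.85 hPa.
P_c ≤ 1011 − 82.85 = 928.15, so the highest integer P_c is 928 hPa.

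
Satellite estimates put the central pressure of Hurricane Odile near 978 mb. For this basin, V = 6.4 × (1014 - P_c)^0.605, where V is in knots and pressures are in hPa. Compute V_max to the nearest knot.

ΔP = 1014 − 978 = 36 mb.
36^0.605 ≈ 8.741.
V ≈ 6.4 × 8.741 ≈ 55.9 kt.

56 kt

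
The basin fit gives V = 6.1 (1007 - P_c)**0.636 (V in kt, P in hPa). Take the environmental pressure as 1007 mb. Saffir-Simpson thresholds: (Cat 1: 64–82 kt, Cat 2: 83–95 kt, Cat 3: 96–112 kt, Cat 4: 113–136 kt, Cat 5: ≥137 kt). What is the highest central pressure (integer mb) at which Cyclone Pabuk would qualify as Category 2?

946 mb

Category 2 begins at V = 83 kt.
Required ΔP = (83/6.1)^(1/0.636) = 13.607^1.572 ≈ 60.62 mb.
P_c ≤ 1007 − 60.62 = 946.38, so the highest integer P_c is 946 mb.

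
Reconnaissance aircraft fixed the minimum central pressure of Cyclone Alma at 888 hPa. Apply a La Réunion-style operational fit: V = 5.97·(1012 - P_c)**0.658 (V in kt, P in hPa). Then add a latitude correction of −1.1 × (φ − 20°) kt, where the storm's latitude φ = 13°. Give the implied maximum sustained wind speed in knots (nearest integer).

150 kt

ΔP = 1012 − 888 = 124 hPa.
124^0.658 ≈ 23.849.
V ≈ 5.97 × 23.849 ≈ 142.4 kt.
Latitude correction: −1.1 × (13 − 20) = 7.7 kt.
Corrected V ≈ 150.1 kt → 150 kt.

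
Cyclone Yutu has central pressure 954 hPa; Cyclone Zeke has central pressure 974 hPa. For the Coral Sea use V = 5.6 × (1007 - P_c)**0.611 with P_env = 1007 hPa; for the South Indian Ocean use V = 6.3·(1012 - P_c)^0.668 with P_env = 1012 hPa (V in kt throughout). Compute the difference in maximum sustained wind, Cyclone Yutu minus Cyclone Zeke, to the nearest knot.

Cyclone Yutu: ΔP = 53; V ≈ 5.6 × 53^0.611 ≈ 63.35 kt.
Cyclone Zeke: ΔP = 38; V ≈ 6.3 × 38^0.668 ≈ 71.55 kt.
Difference ≈ 63.35 − 71.55 = -8.20 → -8 kt.

-8 kt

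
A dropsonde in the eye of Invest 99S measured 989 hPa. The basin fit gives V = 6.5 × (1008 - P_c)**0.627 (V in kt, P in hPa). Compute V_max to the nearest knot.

41 kt

ΔP = 1008 − 989 = 19 hPa.
19^0.627 ≈ 6.335.
V ≈ 6.5 × 6.335 ≈ 41.2 kt.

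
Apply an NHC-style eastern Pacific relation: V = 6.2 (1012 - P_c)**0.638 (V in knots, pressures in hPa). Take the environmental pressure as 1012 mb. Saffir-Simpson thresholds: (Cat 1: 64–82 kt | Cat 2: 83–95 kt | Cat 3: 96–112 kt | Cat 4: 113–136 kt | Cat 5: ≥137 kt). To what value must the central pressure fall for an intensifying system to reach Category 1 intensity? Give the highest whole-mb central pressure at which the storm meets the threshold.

Category 1 begins at V = 64 kt.
Required ΔP = (64/6.2)^(1/0.638) = 10.323^1.567 ≈ 38.82 mb.
P_c ≤ 1012 − 38.82 = 973.18, so the highest integer P_c is 973 mb.

973 mb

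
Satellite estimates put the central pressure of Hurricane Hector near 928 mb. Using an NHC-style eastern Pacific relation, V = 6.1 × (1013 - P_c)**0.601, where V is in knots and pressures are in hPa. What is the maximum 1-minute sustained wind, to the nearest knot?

ΔP = 1013 − 928 = 85 mb.
85^0.601 ≈ 14.440.
V ≈ 6.1 × 14.440 ≈ 88.1 kt.

88 kt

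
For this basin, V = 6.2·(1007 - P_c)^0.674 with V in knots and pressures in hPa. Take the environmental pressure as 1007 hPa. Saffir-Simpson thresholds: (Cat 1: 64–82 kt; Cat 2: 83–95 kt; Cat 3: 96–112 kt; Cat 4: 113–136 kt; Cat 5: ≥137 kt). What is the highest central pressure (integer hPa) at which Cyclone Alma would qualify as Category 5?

908 hPa

Category 5 begins at V = 137 kt.
Required ΔP = (137/6.2)^(1/0.674) = 22.097^1.484 ≈ 98.75 hPa.
P_c ≤ 1007 − 98.75 = 908.25, so the highest integer P_c is 908 hPa.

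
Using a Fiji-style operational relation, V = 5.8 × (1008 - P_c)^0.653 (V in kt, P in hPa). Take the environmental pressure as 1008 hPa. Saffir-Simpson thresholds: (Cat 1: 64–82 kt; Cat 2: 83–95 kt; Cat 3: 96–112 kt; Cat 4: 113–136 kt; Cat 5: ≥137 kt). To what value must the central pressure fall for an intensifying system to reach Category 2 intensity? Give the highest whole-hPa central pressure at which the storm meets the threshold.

949 hPa

Category 2 begins at V = 83 kt.
Required ΔP = (83/5.8)^(1/0.653) = 14.310^1.531 ≈ 58.85 hPa.
P_c ≤ 1008 − 58.85 = 949.15, so the highest integer P_c is 949 hPa.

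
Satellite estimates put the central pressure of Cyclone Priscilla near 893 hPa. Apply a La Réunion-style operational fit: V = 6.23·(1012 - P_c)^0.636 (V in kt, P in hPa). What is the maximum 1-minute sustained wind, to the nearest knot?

ΔP = 1012 − 893 = 119 hPa.
119^0.636 ≈ 20.895.
V ≈ 6.23 × 20.895 ≈ 130.2 kt.

130 kt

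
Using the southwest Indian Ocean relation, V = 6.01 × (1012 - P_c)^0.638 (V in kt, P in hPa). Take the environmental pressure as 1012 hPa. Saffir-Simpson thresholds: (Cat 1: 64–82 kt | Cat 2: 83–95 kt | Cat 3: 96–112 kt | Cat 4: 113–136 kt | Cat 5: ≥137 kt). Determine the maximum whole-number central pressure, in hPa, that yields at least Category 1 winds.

Category 1 begins at V = 64 kt.
Required ΔP = (64/6.01)^(1/0.638) = 10.649^1.567 ≈ 40.76 hPa.
P_c ≤ 1012 − 40.76 = 971.24, so the highest integer P_c is 971 hPa.

971 hPa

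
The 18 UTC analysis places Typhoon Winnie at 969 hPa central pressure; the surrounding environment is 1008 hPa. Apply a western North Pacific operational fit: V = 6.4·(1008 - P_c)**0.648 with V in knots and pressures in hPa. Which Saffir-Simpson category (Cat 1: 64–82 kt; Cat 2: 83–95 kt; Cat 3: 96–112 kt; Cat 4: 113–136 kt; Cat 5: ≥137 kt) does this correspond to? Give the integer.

ΔP = 1008 − 969 = 39 hPa.
V ≈ 6.4 × 39^0.648 = 6.4 × 10.74 ≈ 69 kt.
69 kt falls in the Category 1 band.

1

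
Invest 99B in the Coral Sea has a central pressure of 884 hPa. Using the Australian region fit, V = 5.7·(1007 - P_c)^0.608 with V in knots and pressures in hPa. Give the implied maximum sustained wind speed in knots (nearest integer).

106 kt

ΔP = 1007 − 884 = 123 hPa.
123^0.608 ≈ 18.649.
V ≈ 5.7 × 18.649 ≈ 106.3 kt.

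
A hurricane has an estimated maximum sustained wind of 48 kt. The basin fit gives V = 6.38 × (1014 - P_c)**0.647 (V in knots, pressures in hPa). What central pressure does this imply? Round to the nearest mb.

ΔP = (V / 6.38)^(1/0.647) = (48/6.38)^1.546.
48/6.38 = 7.524; 7.524^1.546 ≈ 22.63 mb.
P_c = 1014 − 22.63 = 991.37 ≈ 991 mb.

991 mb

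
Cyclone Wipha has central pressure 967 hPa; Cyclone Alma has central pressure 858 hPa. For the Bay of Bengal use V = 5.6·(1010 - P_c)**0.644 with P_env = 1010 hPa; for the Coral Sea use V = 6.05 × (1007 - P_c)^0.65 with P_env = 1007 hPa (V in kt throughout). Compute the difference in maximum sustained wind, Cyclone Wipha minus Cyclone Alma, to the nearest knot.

Cyclone Wipha: ΔP = 43; V ≈ 5.6 × 43^0.644 ≈ 63.12 kt.
Cyclone Alma: ΔP = 149; V ≈ 6.05 × 149^0.65 ≈ 156.43 kt.
Difference ≈ 63.12 − 156.43 = -93.31 → -93 kt.

-93 kt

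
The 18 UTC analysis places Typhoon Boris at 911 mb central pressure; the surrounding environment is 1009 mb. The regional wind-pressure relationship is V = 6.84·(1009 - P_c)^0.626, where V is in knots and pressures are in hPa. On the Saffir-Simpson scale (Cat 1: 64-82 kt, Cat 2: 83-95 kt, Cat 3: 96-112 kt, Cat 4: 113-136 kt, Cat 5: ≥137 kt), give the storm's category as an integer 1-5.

ΔP = 1009 − 911 = 98 mb.
V ≈ 6.84 × 98^0.626 = 6.84 × 17.64 ≈ 121 kt.
121 kt falls in the Category 4 band.

4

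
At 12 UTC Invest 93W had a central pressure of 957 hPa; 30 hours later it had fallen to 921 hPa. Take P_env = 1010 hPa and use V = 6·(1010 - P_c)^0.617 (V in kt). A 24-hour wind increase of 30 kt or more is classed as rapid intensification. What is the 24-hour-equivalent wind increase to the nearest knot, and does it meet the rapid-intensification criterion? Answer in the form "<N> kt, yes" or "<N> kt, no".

V₁: ΔP = 53, V ≈ 6 × 53^0.617 ≈ 69.51 kt.
V₂: ΔP = 89, V ≈ 6 × 89^0.617 ≈ 95.70 kt.
ΔV over 30 h = 26.19 kt → 24 h equivalent = 26.19 × 24/30 ≈ 20.95 kt.
21 kt < 30 kt ⇒ not rapid intensification.

21 kt, no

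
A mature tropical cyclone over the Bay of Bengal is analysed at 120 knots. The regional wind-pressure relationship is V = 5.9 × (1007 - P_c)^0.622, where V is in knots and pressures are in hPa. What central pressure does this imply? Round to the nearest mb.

ΔP = (V / 5.9)^(1/0.622) = (120/5.9)^1.608.
120/5.9 = 20.339; 20.339^1.608 ≈ 126.89 mb.
P_c = 1007 − 126.89 = 880.11 ≈ 880 mb.

880 mb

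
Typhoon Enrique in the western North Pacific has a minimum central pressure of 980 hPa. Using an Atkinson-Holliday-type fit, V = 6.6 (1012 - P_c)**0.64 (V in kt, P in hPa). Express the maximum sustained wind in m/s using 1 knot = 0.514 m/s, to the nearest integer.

31 m/s

ΔP = 1012 − 980 = 32 hPa.
V ≈ 6.6 × 32^0.64 = 6.6 × 9.190 ≈ 60.651 kt.
60.651 × 0.514 ≈ 31.17 m/s → 31 m/s.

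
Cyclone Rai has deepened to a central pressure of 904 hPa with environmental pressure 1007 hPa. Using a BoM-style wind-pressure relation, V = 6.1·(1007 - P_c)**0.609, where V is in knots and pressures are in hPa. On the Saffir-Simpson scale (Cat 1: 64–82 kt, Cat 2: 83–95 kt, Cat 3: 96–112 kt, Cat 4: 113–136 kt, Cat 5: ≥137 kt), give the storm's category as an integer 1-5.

ΔP = 1007 − 904 = 103 hPa.
V ≈ 6.1 × 103^0.609 = 6.1 × 16.82 ≈ 103 kt.
103 kt falls in the Category 3 band.

3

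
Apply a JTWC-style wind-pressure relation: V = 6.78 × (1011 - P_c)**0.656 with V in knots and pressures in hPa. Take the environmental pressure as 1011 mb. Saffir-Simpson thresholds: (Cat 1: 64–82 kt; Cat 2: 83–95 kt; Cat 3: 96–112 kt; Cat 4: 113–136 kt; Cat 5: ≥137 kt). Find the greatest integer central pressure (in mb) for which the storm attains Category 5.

913 mb

Category 5 begins at V = 137 kt.
Required ΔP = (137/6.78)^(1/0.656) = 20.206^1.524 ≈ 97.74 mb.
P_c ≤ 1011 − 97.74 = 913.26, so the highest integer P_c is 913 mb.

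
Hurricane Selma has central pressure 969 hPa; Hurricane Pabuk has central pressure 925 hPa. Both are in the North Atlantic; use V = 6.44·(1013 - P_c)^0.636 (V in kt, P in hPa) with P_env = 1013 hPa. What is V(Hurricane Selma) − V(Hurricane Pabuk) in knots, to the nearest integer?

-40 kt

Hurricane Selma: ΔP = 44; V ≈ 6.44 × 44^0.636 ≈ 71.47 kt.
Hurricane Pabuk: ΔP = 88; V ≈ 6.44 × 88^0.636 ≈ 111.06 kt.
Difference ≈ 71.47 − 111.06 = -39.59 → -40 kt.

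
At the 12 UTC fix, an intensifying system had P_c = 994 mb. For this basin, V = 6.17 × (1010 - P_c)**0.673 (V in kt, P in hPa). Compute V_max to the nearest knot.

40 kt

ΔP = 1010 − 994 = 16 mb.
16^0.673 ≈ 6.462.
V ≈ 6.17 × 6.462 ≈ 39.9 kt.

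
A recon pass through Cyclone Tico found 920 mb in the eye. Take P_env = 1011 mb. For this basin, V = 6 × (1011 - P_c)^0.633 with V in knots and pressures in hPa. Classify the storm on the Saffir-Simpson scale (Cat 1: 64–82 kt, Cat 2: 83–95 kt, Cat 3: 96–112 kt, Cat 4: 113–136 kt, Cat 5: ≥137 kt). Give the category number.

3

ΔP = 1011 − 920 = 91 mb.
V ≈ 6 × 91^0.633 = 6 × 17.38 ≈ 104 kt.
104 kt falls in the Category 3 band.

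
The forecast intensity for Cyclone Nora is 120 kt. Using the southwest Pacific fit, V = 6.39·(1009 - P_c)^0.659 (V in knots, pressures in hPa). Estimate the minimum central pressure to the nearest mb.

923 mb

ΔP = (V / 6.39)^(1/0.659) = (120/6.39)^1.517.
120/6.39 = 18.779; 18.779^1.517 ≈ 85.65 mb.
P_c = 1009 − 85.65 = 923.35 ≈ 923 mb.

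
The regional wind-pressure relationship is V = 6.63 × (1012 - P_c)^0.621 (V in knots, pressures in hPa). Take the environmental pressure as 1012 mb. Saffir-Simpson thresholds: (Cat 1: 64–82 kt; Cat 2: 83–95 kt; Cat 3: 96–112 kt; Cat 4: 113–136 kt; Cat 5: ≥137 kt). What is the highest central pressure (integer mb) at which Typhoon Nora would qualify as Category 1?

973 mb

Category 1 begins at V = 64 kt.
Required ΔP = (64/6.63)^(1/0.621) = 9.653^1.610 ≈ 38.51 mb.
P_c ≤ 1012 − 38.51 = 973.49, so the highest integer P_c is 973 mb.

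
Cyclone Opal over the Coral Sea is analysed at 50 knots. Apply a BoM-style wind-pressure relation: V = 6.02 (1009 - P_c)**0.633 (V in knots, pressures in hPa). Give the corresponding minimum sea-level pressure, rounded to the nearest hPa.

981 hPa

ΔP = (V / 6.02)^(1/0.633) = (50/6.02)^1.580.
50/6.02 = 8.306; 8.306^1.580 ≈ 28.34 hPa.
P_c = 1009 − 28.34 = 980.66 ≈ 981 hPa.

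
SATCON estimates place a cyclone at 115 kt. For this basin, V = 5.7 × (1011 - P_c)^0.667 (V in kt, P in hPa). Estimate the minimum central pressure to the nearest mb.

921 mb

ΔP = (V / 5.7)^(1/0.667) = (115/5.7)^1.499.
115/5.7 = 20.175; 20.175^1.499 ≈ 90.42 mb.
P_c = 1011 − 90.42 = 920.58 ≈ 921 mb.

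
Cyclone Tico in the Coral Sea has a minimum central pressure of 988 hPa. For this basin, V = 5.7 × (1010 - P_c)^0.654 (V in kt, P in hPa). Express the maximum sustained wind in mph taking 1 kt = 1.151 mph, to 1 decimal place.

ΔP = 1010 − 988 = 22 hPa.
V ≈ 5.7 × 22^0.654 = 5.7 × 7.550 ≈ 43.035 kt.
43.035 × 1.151 ≈ 49.53 mph → 49.5 mph.

49.5 mph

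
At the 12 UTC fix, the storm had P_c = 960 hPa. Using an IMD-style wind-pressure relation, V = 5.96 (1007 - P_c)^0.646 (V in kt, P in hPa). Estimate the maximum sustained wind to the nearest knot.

72 kt

ΔP = 1007 − 960 = 47 hPa.
47^0.646 ≈ 12.027.
V ≈ 5.96 × 12.027 ≈ 71.7 kt.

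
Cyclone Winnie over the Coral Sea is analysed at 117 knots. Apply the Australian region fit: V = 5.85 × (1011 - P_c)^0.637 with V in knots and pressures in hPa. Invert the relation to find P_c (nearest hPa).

901 hPa

ΔP = (V / 5.85)^(1/0.637) = (117/5.85)^1.570.
117/5.85 = 20.000; 20.000^1.570 ≈ 110.26 hPa.
P_c = 1011 − 110.26 = 900.74 ≈ 901 hPa.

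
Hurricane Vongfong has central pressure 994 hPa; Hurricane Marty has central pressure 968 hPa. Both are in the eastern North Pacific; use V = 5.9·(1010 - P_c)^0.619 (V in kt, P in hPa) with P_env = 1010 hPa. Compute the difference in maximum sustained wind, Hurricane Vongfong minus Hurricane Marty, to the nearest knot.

-27 kt

Hurricane Vongfong: ΔP = 16; V ≈ 5.9 × 16^0.619 ≈ 32.82 kt.
Hurricane Marty: ΔP = 42; V ≈ 5.9 × 42^0.619 ≈ 59.65 kt.
Difference ≈ 32.82 − 59.65 = -26.83 → -27 kt.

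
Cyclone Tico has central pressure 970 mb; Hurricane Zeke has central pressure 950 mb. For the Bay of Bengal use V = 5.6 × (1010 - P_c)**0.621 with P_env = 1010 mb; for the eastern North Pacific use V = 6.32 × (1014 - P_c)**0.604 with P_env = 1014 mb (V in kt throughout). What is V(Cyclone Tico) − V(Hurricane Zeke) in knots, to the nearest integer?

-23 kt

Cyclone Tico: ΔP = 40; V ≈ 5.6 × 40^0.621 ≈ 55.34 kt.
Hurricane Zeke: ΔP = 64; V ≈ 6.32 × 64^0.604 ≈ 77.92 kt.
Difference ≈ 55.34 − 77.92 = -22.58 → -23 kt.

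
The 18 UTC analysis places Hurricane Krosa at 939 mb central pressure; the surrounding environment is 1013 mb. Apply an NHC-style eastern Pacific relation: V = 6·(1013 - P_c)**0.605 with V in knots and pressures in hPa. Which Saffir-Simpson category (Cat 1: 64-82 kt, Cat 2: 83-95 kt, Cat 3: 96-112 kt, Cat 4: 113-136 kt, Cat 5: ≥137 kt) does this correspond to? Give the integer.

ΔP = 1013 − 939 = 74 mb.
V ≈ 6 × 74^0.605 = 6 × 13.52 ≈ 81 kt.
81 kt falls in the Category 1 band.

1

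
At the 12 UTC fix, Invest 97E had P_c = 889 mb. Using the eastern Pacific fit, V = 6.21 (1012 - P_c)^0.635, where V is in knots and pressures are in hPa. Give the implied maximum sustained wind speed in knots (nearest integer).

ΔP = 1012 − 889 = 123 mb.
123^0.635 ≈ 21.237.
V ≈ 6.21 × 21.237 ≈ 131.9 kt.

132 kt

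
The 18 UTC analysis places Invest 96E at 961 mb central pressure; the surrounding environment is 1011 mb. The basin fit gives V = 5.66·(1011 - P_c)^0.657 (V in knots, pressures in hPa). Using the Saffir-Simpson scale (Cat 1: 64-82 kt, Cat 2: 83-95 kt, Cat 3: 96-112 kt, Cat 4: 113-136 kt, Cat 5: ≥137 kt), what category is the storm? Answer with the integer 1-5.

1

ΔP = 1011 − 961 = 50 mb.
V ≈ 5.66 × 50^0.657 = 5.66 × 13.07 ≈ 74 kt.
74 kt falls in the Category 1 band.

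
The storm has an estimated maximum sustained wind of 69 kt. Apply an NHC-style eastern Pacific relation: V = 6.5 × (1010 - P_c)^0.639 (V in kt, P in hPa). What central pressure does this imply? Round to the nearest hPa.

970 hPa

ΔP = (V / 6.5)^(1/0.639) = (69/6.5)^1.565.
69/6.5 = 10.615; 10.615^1.565 ≈ 40.32 hPa.
P_c = 1010 − 40.32 = 969.68 ≈ 970 hPa.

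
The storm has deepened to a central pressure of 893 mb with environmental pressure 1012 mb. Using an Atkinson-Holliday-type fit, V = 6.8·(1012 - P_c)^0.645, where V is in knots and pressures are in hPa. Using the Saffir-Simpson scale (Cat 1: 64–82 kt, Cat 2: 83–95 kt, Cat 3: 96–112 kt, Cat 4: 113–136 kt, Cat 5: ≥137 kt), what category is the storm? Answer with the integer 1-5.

5

ΔP = 1012 − 893 = 119 mb.
V ≈ 6.8 × 119^0.645 = 6.8 × 21.81 ≈ 148 kt.
148 kt falls in the Category 5 band.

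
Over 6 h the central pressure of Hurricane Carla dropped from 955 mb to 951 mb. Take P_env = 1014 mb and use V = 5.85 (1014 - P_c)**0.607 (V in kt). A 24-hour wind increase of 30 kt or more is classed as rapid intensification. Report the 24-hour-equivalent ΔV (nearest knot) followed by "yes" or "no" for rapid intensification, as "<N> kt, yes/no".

V₁: ΔP = 59, V ≈ 5.85 × 59^0.607 ≈ 69.51 kt.
V₂: ΔP = 63, V ≈ 5.85 × 63^0.607 ≈ 72.34 kt.
ΔV over 6 h = 2.83 kt → 24 h equivalent = 2.83 × 24/6 ≈ 11.32 kt.
11 kt < 30 kt ⇒ not rapid intensification.

11 kt, no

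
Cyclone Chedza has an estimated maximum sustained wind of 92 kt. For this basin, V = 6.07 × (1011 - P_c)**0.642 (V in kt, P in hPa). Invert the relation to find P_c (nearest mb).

942 mb

ΔP = (V / 6.07)^(1/0.642) = (92/6.07)^1.558.
92/6.07 = 15.157; 15.157^1.558 ≈ 69.01 mb.
P_c = 1011 − 69.01 = 941.99 ≈ 942 mb.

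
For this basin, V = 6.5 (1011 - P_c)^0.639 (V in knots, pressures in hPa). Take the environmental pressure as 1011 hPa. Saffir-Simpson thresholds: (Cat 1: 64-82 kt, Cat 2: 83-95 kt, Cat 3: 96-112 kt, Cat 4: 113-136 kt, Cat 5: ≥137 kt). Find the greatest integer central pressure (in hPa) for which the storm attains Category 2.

Category 2 begins at V = 83 kt.
Required ΔP = (83/6.5)^(1/0.639) = 12.769^1.565 ≈ 53.84 hPa.
P_c ≤ 1011 − 53.84 = 957.16, so the highest integer P_c is 957 hPa.

957 hPa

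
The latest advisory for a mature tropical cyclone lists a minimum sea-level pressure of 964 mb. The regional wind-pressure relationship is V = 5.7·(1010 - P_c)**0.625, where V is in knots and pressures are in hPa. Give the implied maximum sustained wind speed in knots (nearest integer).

ΔP = 1010 − 964 = 46 mb.
46^0.625 ≈ 10.945.
V ≈ 5.7 × 10.945 ≈ 62.4 kt.

62 kt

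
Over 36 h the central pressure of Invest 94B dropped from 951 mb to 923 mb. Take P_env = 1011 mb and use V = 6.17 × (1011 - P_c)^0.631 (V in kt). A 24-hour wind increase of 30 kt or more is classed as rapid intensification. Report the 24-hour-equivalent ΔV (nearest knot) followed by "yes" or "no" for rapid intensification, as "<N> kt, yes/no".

V₁: ΔP = 60, V ≈ 6.17 × 60^0.631 ≈ 81.71 kt.
V₂: ΔP = 88, V ≈ 6.17 × 88^0.631 ≈ 104.05 kt.
ΔV over 36 h = 22.34 kt → 24 h equivalent = 22.34 × 24/36 ≈ 14.89 kt.
15 kt < 30 kt ⇒ not rapid intensification.

15 kt, no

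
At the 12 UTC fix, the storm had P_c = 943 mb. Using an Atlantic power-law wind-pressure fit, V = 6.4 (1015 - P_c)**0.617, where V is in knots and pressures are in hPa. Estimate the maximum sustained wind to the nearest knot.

90 kt

ΔP = 1015 − 943 = 72 mb.
72^0.617 ≈ 13.995.
V ≈ 6.4 × 13.995 ≈ 89.6 kt.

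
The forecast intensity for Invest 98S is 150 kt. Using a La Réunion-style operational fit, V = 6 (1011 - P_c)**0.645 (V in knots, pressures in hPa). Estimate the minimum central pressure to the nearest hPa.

ΔP = (V / 6)^(1/0.645) = (150/6)^1.550.
150/6 = 25.000; 25.000^1.550 ≈ 147.01 hPa.
P_c = 1011 − 147.01 = 863.99 ≈ 864 hPa.

864 hPa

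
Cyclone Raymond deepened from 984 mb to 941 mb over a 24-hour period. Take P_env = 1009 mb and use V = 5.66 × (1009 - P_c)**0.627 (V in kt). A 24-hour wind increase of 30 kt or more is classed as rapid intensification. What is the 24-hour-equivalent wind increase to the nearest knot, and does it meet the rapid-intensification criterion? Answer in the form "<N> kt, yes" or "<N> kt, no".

37 kt, yes

V₁: ΔP = 25, V ≈ 5.66 × 25^0.627 ≈ 42.59 kt.
V₂: ΔP = 68, V ≈ 5.66 × 68^0.627 ≈ 79.76 kt.
ΔV over 24 h = 37.17 kt → 24 h equivalent = 37.17 × 24/24 ≈ 37.17 kt.
37 kt ≥ 30 kt ⇒ rapid intensification.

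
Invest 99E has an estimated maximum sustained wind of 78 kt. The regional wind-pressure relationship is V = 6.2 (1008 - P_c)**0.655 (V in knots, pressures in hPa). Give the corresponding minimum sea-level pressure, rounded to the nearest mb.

960 mb

ΔP = (V / 6.2)^(1/0.655) = (78/6.2)^1.527.
78/6.2 = 12.581; 12.581^1.527 ≈ 47.75 mb.
P_c = 1008 − 47.75 = 960.25 ≈ 960 mb.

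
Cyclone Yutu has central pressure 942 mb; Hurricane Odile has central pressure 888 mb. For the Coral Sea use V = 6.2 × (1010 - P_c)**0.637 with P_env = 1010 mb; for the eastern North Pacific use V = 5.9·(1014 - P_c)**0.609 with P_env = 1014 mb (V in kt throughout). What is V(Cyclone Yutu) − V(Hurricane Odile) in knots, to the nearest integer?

-21 kt

Cyclone Yutu: ΔP = 68; V ≈ 6.2 × 68^0.637 ≈ 91.14 kt.
Hurricane Odile: ΔP = 126; V ≈ 5.9 × 126^0.609 ≈ 112.20 kt.
Difference ≈ 91.14 − 112.20 = -21.06 → -21 kt.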